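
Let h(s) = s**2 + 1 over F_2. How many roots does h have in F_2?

Evaluate at each of the 2 elements of F_2:
h(0) = 1; h(1) = 0 → root.
Roots: {1}.

1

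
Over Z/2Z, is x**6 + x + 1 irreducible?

Write g(x) = x**6 + x + 1.
Check for roots in Z/2Z: g(0) = 1; g(1) = 1.
No roots, so no linear factors.
Monic irreducibles of degree 2 over GF(2): x**2 + x + 1.
None of them divide g (all give nonzero remainder).
Monic irreducibles of degree 3 over GF(2): x**3 + x + 1, x**3 + x**2 + 1.
None of them divide g (all give nonzero remainder).
No irreducible factor of degree ≤ 3 exists, so g is irreducible over GF(2).

Yes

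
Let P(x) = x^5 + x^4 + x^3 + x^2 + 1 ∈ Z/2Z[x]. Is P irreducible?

Yes

Check for roots in Z/2Z: P(0) = 1; P(1) = 1.
No roots, so no linear factors.
Monic irreducibles of degree 2 over GF(2): x^2 + x + 1.
None of them divide P (all give nonzero remainder).
No irreducible factor of degree ≤ 2 exists, so P is irreducible over GF(2).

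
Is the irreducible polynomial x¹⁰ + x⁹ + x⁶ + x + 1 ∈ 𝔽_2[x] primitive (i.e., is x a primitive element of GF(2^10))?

Write f(x) = x¹⁰ + x⁹ + x⁶ + x + 1.
|GF(2^10)^×| = 2^10 − 1 = 1023. Prime factorization: 1023 = 3·11·31.
f is primitive ⇔ x has order 1023 in GF(2)[x]/(f), i.e. x^(1023/q) ≠ 1 for each prime q | 1023.
x^(341) mod f = x⁹ + x⁶ + x⁵ + x⁴ + x.
x^(93) mod f = x⁹ + x⁶ + x⁵ + x⁴ + x³.
x^(33) mod f = x⁹ + x⁸ + x⁴ + 1.
None equal 1, so x has full order 1023; f is primitive.

Yes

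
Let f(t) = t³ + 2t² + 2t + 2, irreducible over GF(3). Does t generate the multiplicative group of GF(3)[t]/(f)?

|GF(3^3)^×| = 3^3 − 1 = 26. Prime factorization: 26 = 2·13.
f is primitive ⇔ t has order 26 in GF(3)[t]/(f), i.e. t^(26/q) ≠ 1 for each prime q | 26.
t^(13) mod f = 1
t^(2) mod f = t².
Since t^(13) = 1, the order of t divides 13 < 26; not primitive.

No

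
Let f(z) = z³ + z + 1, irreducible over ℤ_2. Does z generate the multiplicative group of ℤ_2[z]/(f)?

|GF(2^3)^×| = 2^3 − 1 = 7. Prime factorization: 7 = 7.
f is primitive ⇔ z has order 7 in GF(2)[z]/(f), i.e. z^(7/q) ≠ 1 for each prime q | 7.
z^(1) mod f = z.
None equal 1, so z has full order 7; f is primitive.

Yes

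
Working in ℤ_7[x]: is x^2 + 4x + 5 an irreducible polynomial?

Yes

Write f(x) = x^2 + 4x + 5.
Check for roots in ℤ_7: f(0) = 5; f(1) = 3; f(2) = 3; f(3) = 5; f(4) = 2; f(5) = 1; f(6) = 2.
No roots. A degree-2 polynomial over a field with no linear factor is irreducible.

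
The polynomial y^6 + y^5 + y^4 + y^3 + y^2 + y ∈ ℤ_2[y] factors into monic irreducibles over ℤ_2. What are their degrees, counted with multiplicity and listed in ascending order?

Write h(y) = y^6 + y^5 + y^4 + y^3 + y^2 + y.
Roots in ℤ_2: h(0) = 0 → root; h(1) = 0 → root.
Linear factors from roots: (y), (y + 1).
Complete factorization: h(y) = (y)·(y + 1)·(y^2 + y + 1)^2.
Factor degrees with multiplicity: 1 + 1 + 2 + 2 = 6.

1, 1, 2, 2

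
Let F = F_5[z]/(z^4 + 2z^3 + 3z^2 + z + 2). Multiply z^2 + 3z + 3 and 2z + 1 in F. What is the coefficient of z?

4

Multiply in F_5[z]: (z^2 + 3z + 3)·(2z + 1) = 2z^3 + 2z^2 + 4z + 3.
Reduced: 2z^3 + 2z^2 + 4z + 3.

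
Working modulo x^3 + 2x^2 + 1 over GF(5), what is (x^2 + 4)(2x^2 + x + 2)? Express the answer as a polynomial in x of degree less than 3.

Multiply in GF(5)[x]: (x^2 + 4)·(2x^2 + x + 2) = 2x^4 + x^3 + 4x + 3.
Reduce using x^3 ≡ 3x^2 + 4 (mod x^3 + 2x^2 + 1).
Reduced: x^2 + 2x + 1.

x^2 + 2x + 1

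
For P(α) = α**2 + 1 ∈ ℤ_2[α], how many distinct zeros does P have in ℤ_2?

Evaluate at each of the 2 elements of ℤ_2:
P(0) = 1; P(1) = 0 → root.
Roots: {1}.

1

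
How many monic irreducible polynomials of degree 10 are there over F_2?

x^(2^10) − x is the product of all monic irreducibles of degree dividing 10; Möbius inversion gives N = (1/10) Σ μ(10/d)·2^d.
Divisors of 10: 1, 2, 5, 10; μ(10/d) for each: 1, -1, -1, 1.
Σ = 2^1 − 2^2 − 2^5 + 2^10 = 990.
N = 990/10 = 99.

99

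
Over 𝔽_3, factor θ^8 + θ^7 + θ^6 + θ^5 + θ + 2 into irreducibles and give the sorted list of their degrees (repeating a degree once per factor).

Write h(θ) = θ^8 + θ^7 + θ^6 + θ^5 + θ + 2.
Roots in 𝔽_3: h(0) = 2; h(1) = 1; h(2) = 1.
Complete factorization: h(θ) = (θ^8 + θ^7 + θ^6 + θ^5 + θ + 2).
Factor degrees with multiplicity: 8 = 8.

8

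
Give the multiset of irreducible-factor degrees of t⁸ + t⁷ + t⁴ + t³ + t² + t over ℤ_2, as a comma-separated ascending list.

Write h(t) = t⁸ + t⁷ + t⁴ + t³ + t² + t.
Roots in ℤ_2: h(0) = 0 → root; h(1) = 0 → root.
Linear factors from roots: (t), (t + 1).
Complete factorization: h(t) = (t)·(t + 1)·(t³ + t + 1)^2.
Factor degrees with multiplicity: 1 + 1 + 3 + 3 = 8.

1, 1, 3, 3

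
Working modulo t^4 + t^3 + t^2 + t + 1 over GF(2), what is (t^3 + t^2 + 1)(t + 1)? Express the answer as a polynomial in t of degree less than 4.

Multiply in GF(2)[t]: (t^3 + t^2 + 1)·(t + 1) = t^4 + t^2 + t + 1.
Reduce using t^4 ≡ t^3 + t^2 + t + 1 (mod t^4 + t^3 + t^2 + t + 1).
Reduced: t^3.

t^3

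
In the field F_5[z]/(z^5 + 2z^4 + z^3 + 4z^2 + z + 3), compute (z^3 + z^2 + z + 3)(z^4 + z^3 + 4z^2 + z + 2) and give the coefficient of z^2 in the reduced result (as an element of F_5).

2

Multiply in F_5[z]: (z^3 + z^2 + z + 3)·(z^4 + z^3 + 4z^2 + z + 2) = z^7 + 2z^6 + z^5 + 4z^4 + 1.
Reduce using z^5 ≡ 3z^4 + 4z^3 + z^2 + 4z + 2 (mod z^5 + 2z^4 + z^3 + 4z^2 + z + 3).
Reduced: 4z^3 + 2z^2 + 1.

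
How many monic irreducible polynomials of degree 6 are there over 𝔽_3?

116

By the necklace-counting formula, N_3(6) = (1/6) Σ_{d|6} μ(6/d)·3^d.
Divisors of 6: 1, 2, 3, 6; μ(6/d) for each: 1, -1, -1, 1.
Σ = 3^1 − 3^2 − 3^3 + 3^6 = 696.
N = 696/6 = 116.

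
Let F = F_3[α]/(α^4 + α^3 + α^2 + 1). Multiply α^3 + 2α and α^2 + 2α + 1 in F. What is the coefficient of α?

1

Multiply in F_3[α]: (α^3 + 2α)·(α^2 + 2α + 1) = α^5 + 2α^4 + α^2 + 2α.
Reduce using α^4 ≡ 2α^3 + 2α^2 + 2 (mod α^4 + α^3 + α^2 + 1).
Reduced: α^3 + α + 2.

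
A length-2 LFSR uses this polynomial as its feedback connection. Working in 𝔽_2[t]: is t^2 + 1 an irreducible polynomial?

No

Write m(t) = t^2 + 1.
Check for roots in 𝔽_2: m(0) = 1; m(1) = 0 → root.
m(1) = 0, so (t − 1) divides m(t); m is reducible.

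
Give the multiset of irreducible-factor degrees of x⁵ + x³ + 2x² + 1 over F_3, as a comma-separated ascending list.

Write f(x) = x⁵ + x³ + 2x² + 1.
Roots in F_3: f(0) = 1; f(1) = 2; f(2) = 1.
Complete factorization: f(x) = (x⁵ + x³ + 2x² + 1).
Factor degrees with multiplicity: 5 = 5.

5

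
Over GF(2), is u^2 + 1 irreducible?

Write h(u) = u^2 + 1.
Check for roots in GF(2): h(0) = 1; h(1) = 0 → root.
h(1) = 0, so (u − 1) divides h(u); h is reducible.

No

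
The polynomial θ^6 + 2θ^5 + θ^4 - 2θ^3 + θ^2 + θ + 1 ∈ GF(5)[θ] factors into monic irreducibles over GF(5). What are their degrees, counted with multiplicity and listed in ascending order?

Write h(θ) = θ^6 + 2θ^5 + θ^4 - 2θ^3 + θ^2 + θ + 1.
Roots in GF(5): h(0) = 1; h(1) = 0 → root; h(2) = 0 → root; h(3) = 0 → root; h(4) = 3.
Linear factors from roots: (θ - 1), (θ - 2), (θ + 2).
Complete factorization: h(θ) = (θ + 2)·(θ - 1)·(θ - 2)^2·(θ^2 - 2).
Factor degrees with multiplicity: 1 + 1 + 1 + 1 + 2 = 6.

1, 1, 1, 1, 2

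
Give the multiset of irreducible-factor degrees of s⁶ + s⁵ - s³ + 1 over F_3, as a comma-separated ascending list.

Write f(s) = s⁶ + s⁵ - s³ + 1.
Roots in F_3: f(0) = 1; f(1) = 2; f(2) = 2.
Complete factorization: f(s) = (s⁶ + s⁵ - s³ + 1).
Factor degrees with multiplicity: 6 = 6.

6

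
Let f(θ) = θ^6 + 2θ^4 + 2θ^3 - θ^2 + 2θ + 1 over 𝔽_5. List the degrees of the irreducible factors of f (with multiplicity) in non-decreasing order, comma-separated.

2, 2, 2

Roots in 𝔽_5: f(0) = 1; f(1) = 2; f(2) = 3; f(3) = 3; f(4) = 4.
Complete factorization: f(θ) = (θ^2 + θ + 1)·(θ^2 + 2θ - 1)^2.
Factor degrees with multiplicity: 2 + 2 + 2 = 6.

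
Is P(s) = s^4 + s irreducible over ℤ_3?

No

Check for roots in ℤ_3: P(0) = 0 → root; P(1) = 2; P(2) = 0 → root.
P(0) = 0, so (s) divides P(s); P is reducible.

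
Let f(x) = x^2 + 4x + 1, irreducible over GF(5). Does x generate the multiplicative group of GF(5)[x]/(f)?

|GF(5^2)^×| = 5^2 − 1 = 24. Prime factorization: 24 = 2^3·3.
f is primitive ⇔ x has order 24 in GF(5)[x]/(f), i.e. x^(24/q) ≠ 1 for each prime q | 24.
x^(12) mod f = 1
x^(8) mod f = x + 4.
Since x^(12) = 1, the order of x divides 12 < 24; not primitive.

No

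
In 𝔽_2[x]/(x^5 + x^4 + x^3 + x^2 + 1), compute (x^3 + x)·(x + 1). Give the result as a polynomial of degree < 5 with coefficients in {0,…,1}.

Multiply in 𝔽_2[x]: (x^3 + x)·(x + 1) = x^4 + x^3 + x^2 + x.
Reduced: x^4 + x^3 + x^2 + x.

x^4 + x^3 + x^2 + x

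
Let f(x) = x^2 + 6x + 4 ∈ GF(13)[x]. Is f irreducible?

Yes

Check each element of GF(13) for a root: f(0)=4, f(1)=11, f(2)=7, f(3)=5, f(4)=5, f(5)=7, f(6)=11, f(7)=4, f(8)=12, f(9)=9, f(10)=8, f(11)=9, f(12)=12.
No roots. A degree-2 polynomial over a field with no linear factor is irreducible.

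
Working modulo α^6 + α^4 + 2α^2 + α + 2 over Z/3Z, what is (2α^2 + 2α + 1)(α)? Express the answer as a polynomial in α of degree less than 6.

Multiply in Z/3Z[α]: (2α^2 + 2α + 1)·(α) = 2α^3 + 2α^2 + α.
Reduced: 2α^3 + 2α^2 + α.

2α^3 + 2α^2 + α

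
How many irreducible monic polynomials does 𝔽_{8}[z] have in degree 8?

2096640

The number of monic irreducibles of degree 8 over GF(8) is (1/8)·Σ_{d∣8} μ(8/d) 8^d.
Divisors of 8: 1, 2, 4, 8; μ(8/d) for each: 0, 0, -1, 1.
Σ = − 8^4 + 8^8 = 16773120.
N = 16773120/8 = 2096640.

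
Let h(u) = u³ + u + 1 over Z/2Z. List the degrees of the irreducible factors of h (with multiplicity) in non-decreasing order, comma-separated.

3

Roots in Z/2Z: h(0) = 1; h(1) = 1.
Complete factorization: h(u) = (u³ + u + 1).
Factor degrees with multiplicity: 3 = 3.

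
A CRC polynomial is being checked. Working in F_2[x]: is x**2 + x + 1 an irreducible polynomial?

Write g(x) = x**2 + x + 1.
Check for roots in F_2: g(0) = 1; g(1) = 1.
No roots. A degree-2 polynomial over a field with no linear factor is irreducible.

Yes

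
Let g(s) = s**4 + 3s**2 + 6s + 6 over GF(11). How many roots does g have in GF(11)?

Evaluate at each of the 11 elements of GF(11):
g(0) = 6; g(1) = 5; g(2) = 2; g(3) = 0 → root; g(4) = 4; g(5) = 10; g(6) = 5; g(7) = 0 → root; g(8) = 8; g(9) = 0 → root; g(10) = 4.
Roots: {3, 7, 9}.

3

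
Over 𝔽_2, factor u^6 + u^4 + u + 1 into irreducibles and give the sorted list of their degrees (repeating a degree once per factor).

1, 2, 3

Write f(u) = u^6 + u^4 + u + 1.
Roots in 𝔽_2: f(0) = 1; f(1) = 0 → root.
Linear factors from roots: (u + 1).
Complete factorization: f(u) = (u + 1)·(u^2 + u + 1)·(u^3 + u + 1).
Factor degrees with multiplicity: 1 + 2 + 3 = 6.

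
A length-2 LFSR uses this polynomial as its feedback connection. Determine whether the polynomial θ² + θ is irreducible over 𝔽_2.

No

Write m(θ) = θ² + θ.
Check for roots in 𝔽_2: m(0) = 0 → root; m(1) = 0 → root.
m(0) = 0, so (θ) divides m(θ); m is reducible.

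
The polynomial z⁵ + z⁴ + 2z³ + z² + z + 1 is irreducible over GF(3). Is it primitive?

Write f(z) = z⁵ + z⁴ + 2z³ + z² + z + 1.
|GF(3^5)^×| = 3^5 − 1 = 242. Prime factorization: 242 = 2·11^2.
f is primitive ⇔ z has order 242 in GF(3)[z]/(f), i.e. z^(242/q) ≠ 1 for each prime q | 242.
z^(121) mod f = 2.
z^(22) mod f = z⁴ + z² + z.
None equal 1, so z has full order 242; f is primitive.

Yes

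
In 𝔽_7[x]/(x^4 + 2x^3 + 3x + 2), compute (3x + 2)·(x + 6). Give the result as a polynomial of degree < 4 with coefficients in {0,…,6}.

3x^2 + 6x + 5

Multiply in 𝔽_7[x]: (3x + 2)·(x + 6) = 3x^2 + 6x + 5.
Reduced: 3x^2 + 6x + 5.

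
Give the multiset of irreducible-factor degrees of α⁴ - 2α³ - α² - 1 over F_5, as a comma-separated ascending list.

Write g(α) = α⁴ - 2α³ - α² - 1.
Roots in F_5: g(0) = 4; g(1) = 2; g(2) = 0 → root; g(3) = 2; g(4) = 1.
Linear factors from roots: (α - 2).
Complete factorization: g(α) = (α - 2)·(α³ - α - 2).
Factor degrees with multiplicity: 1 + 3 = 4.

1, 3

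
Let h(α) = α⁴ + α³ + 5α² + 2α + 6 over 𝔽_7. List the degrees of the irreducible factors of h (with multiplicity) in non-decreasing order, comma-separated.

2, 2

Complete factorization: h(α) = (α² + 2)·(α² + α + 3).
Factor degrees with multiplicity: 2 + 2 = 4.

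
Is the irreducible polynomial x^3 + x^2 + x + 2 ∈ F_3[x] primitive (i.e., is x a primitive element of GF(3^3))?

Write f(x) = x^3 + x^2 + x + 2.
|GF(3^3)^×| = 3^3 − 1 = 26. Prime factorization: 26 = 2·13.
f is primitive ⇔ x has order 26 in GF(3)[x]/(f), i.e. x^(26/q) ≠ 1 for each prime q | 26.
x^(13) mod f = 1
x^(2) mod f = x^2.
Since x^(13) = 1, the order of x divides 13 < 26; not primitive.

No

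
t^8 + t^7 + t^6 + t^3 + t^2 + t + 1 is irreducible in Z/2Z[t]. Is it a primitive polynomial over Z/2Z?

Write f(t) = t^8 + t^7 + t^6 + t^3 + t^2 + t + 1.
|GF(2^8)^×| = 2^8 − 1 = 255. Prime factorization: 255 = 3·5·17.
f is primitive ⇔ t has order 255 in GF(2)[t]/(f), i.e. t^(255/q) ≠ 1 for each prime q | 255.
t^(85) mod f = t^5 + t^4 + t^3 + t^2 + 1.
t^(51) mod f = t^6 + t^3.
t^(15) mod f = t^5 + t^4 + t^3 + t + 1.
None equal 1, so t has full order 255; f is primitive.

Yes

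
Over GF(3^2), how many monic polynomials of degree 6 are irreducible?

By the necklace-counting formula, N_9(6) = (1/6) Σ_{d|6} μ(6/d)·9^d.
Divisors of 6: 1, 2, 3, 6; μ(6/d) for each: 1, -1, -1, 1.
Σ = 9^1 − 9^2 − 9^3 + 9^6 = 530640.
N = 530640/6 = 88440.

88440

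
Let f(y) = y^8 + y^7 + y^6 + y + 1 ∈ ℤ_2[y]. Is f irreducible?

Yes

Check for roots in ℤ_2: f(0) = 1; f(1) = 1.
No roots, so no linear factors.
Monic irreducibles of degree 2 over GF(2): y^2 + y + 1.
None of them divide f (all give nonzero remainder).
Monic irreducibles of degree 3 over GF(2): y^3 + y + 1, y^3 + y^2 + 1.
None of them divide f (all give nonzero remainder).
Monic irreducibles of degree 4 over GF(2): y^4 + y + 1, y^4 + y^3 + 1, y^4 + y^3 + y^2 + y + 1.
None of them divide f (all give nonzero remainder).
No irreducible factor of degree ≤ 4 exists, so f is irreducible over GF(2).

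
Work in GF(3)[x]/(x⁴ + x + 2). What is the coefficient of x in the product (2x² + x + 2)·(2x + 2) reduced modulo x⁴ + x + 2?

0

Multiply in GF(3)[x]: (2x² + x + 2)·(2x + 2) = x³ + 1.
Reduced: x³ + 1.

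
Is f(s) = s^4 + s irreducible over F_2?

No

Check for roots in F_2: f(0) = 0 → root; f(1) = 0 → root.
f(0) = 0, so (s) divides f(s); f is reducible.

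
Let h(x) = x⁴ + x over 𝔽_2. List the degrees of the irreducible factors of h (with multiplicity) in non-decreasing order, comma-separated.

1, 1, 2

Roots in 𝔽_2: h(0) = 0 → root; h(1) = 0 → root.
Linear factors from roots: (x), (x + 1).
Complete factorization: h(x) = (x)·(x + 1)·(x² + x + 1).
Factor degrees with multiplicity: 1 + 1 + 2 = 4.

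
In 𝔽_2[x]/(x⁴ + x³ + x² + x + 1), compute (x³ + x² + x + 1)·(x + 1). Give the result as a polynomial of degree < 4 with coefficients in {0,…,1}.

Multiply in 𝔽_2[x]: (x³ + x² + x + 1)·(x + 1) = x⁴ + 1.
Reduce using x⁴ ≡ x³ + x² + x + 1 (mod x⁴ + x³ + x² + x + 1).
Reduced: x³ + x² + x.

x^3 + x^2 + x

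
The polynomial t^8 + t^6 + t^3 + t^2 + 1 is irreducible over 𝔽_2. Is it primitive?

Yes

Write f(t) = t^8 + t^6 + t^3 + t^2 + 1.
|GF(2^8)^×| = 2^8 − 1 = 255. Prime factorization: 255 = 3·5·17.
f is primitive ⇔ t has order 255 in GF(2)[t]/(f), i.e. t^(255/q) ≠ 1 for each prime q | 255.
t^(85) mod f = t^4 + t^3 + t^2.
t^(51) mod f = t^7 + t^5.
t^(15) mod f = t^6 + t^5 + t^4 + t^3 + t^2.
None equal 1, so t has full order 255; f is primitive.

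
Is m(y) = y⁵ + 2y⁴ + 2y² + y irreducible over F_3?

No

Check for roots in F_3: m(0) = 0 → root; m(1) = 0 → root; m(2) = 2.
m(0) = 0, so (y) divides m(y); m is reducible.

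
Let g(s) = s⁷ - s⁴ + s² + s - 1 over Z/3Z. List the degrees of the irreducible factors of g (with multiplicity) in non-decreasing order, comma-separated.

1, 2, 2, 2

Roots in Z/3Z: g(0) = 2; g(1) = 1; g(2) = 0 → root.
Linear factors from roots: (s + 1).
Complete factorization: g(s) = (s + 1)·(s² - s - 1)·(s² + 1)^2.
Factor degrees with multiplicity: 1 + 2 + 2 + 2 = 7.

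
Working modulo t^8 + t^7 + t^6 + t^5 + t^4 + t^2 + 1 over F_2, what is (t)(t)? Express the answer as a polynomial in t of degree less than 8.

t^2

Multiply in F_2[t]: (t)·(t) = t^2.
Reduced: t^2.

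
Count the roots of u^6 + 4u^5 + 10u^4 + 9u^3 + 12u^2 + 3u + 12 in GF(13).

2

Write f(u) = u^6 + 4u^5 + 10u^4 + 9u^3 + 12u^2 + 3u + 12.
Evaluate at each of the 13 elements of GF(13):
f(0) = 12; f(1) = 12; f(2) = 9; f(3) = 10; f(4) = 0 → root; f(5) = 12; f(6) = 7; f(7) = 6; f(8) = 6; f(9) = 5; f(10) = 6; f(11) = 0 → root; f(12) = 6.
Roots: {4, 11}.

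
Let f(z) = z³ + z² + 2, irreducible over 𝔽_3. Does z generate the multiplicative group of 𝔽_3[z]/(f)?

No

|GF(3^3)^×| = 3^3 − 1 = 26. Prime factorization: 26 = 2·13.
f is primitive ⇔ z has order 26 in GF(3)[z]/(f), i.e. z^(26/q) ≠ 1 for each prime q | 26.
z^(13) mod f = 1
z^(2) mod f = z².
Since z^(13) = 1, the order of z divides 13 < 26; not primitive.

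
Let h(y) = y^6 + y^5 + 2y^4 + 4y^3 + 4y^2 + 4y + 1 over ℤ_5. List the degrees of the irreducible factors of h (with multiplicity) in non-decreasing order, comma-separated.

1, 2, 3

Roots in ℤ_5: h(0) = 1; h(1) = 2; h(2) = 0 → root; h(3) = 1; h(4) = 4.
Linear factors from roots: (y + 3).
Complete factorization: h(y) = (y + 3)·(y^2 + 4y + 1)·(y^3 + 4y^2 + y + 2).
Factor degrees with multiplicity: 1 + 2 + 3 = 6.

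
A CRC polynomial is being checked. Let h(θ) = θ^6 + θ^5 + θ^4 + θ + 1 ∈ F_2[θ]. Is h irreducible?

Yes

Check for roots in F_2: h(0) = 1; h(1) = 1.
No roots, so no linear factors.
Monic irreducibles of degree 2 over GF(2): θ^2 + θ + 1.
None of them divide h (all give nonzero remainder).
Monic irreducibles of degree 3 over GF(2): θ^3 + θ + 1, θ^3 + θ^2 + 1.
None of them divide h (all give nonzero remainder).
No irreducible factor of degree ≤ 3 exists, so h is irreducible over GF(2).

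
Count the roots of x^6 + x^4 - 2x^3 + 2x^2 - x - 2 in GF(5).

Write f(x) = x^6 + x^4 - 2x^3 + 2x^2 - x - 2.
Evaluate at each of the 5 elements of GF(5):
f(0) = 3; f(1) = 4; f(2) = 3; f(3) = 4; f(4) = 0 → root.
Roots: {4}.

1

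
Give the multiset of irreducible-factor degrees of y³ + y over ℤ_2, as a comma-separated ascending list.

Write h(y) = y³ + y.
Roots in ℤ_2: h(0) = 0 → root; h(1) = 0 → root.
Linear factors from roots: (y), (y + 1).
Complete factorization: h(y) = (y)·(y + 1)^2.
Factor degrees with multiplicity: 1 + 1 + 1 = 3.

1, 1, 1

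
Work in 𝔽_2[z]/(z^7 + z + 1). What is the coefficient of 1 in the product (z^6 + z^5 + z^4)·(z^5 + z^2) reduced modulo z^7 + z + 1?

Multiply in 𝔽_2[z]: (z^6 + z^5 + z^4)·(z^5 + z^2) = z^11 + z^10 + z^9 + z^8 + z^7 + z^6.
Reduce using z^7 ≡ z + 1 (mod z^7 + z + 1).
Reduced: z^6 + z^5 + 1.

1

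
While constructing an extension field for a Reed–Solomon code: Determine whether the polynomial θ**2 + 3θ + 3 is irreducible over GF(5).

Write m(θ) = θ**2 + 3θ + 3.
Check for roots in GF(5): m(0) = 3; m(1) = 2; m(2) = 3; m(3) = 1; m(4) = 1.
No roots. A degree-2 polynomial over a field with no linear factor is irreducible.

Yes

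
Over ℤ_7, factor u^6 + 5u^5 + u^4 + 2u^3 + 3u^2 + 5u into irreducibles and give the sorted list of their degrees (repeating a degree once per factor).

1, 1, 1, 1, 2

Write g(u) = u^6 + 5u^5 + u^4 + 2u^3 + 3u^2 + 5u.
Linear factors from roots: (u), (u + 4), (u + 1).
Complete factorization: g(u) = (u)·(u + 1)·(u + 4)^2·(u^2 + 3u + 6).
Factor degrees with multiplicity: 1 + 1 + 1 + 1 + 2 = 6.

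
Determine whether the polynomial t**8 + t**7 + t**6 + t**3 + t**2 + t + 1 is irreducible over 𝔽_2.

Write f(t) = t**8 + t**7 + t**6 + t**3 + t**2 + t + 1.
Check for roots in 𝔽_2: f(0) = 1; f(1) = 1.
No roots, so no linear factors.
Monic irreducibles of degree 2 over GF(2): t**2 + t + 1.
None of them divide f (all give nonzero remainder).
Monic irreducibles of degree 3 over GF(2): t**3 + t + 1, t**3 + t**2 + 1.
None of them divide f (all give nonzero remainder).
Monic irreducibles of degree 4 over GF(2): t**4 + t + 1, t**4 + t**3 + 1, t**4 + t**3 + t**2 + t + 1.
None of them divide f (all give nonzero remainder).
No irreducible factor of degree ≤ 4 exists, so f is irreducible over GF(2).

Yes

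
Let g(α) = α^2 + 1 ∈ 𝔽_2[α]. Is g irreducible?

No

Check for roots in 𝔽_2: g(0) = 1; g(1) = 0 → root.
g(1) = 0, so (α − 1) divides g(α); g is reducible.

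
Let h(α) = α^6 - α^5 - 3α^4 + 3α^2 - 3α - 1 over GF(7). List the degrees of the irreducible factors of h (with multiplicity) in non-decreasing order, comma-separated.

Complete factorization: h(α) = (α^6 - α^5 - 3α^4 + 3α^2 - 3α - 1).
Factor degrees with multiplicity: 6 = 6.

6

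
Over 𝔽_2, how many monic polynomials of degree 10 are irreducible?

x^(2^10) − x is the product of all monic irreducibles of degree dividing 10; Möbius inversion gives N = (1/10) Σ μ(10/d)·2^d.
Divisors of 10: 1, 2, 5, 10; μ(10/d) for each: 1, -1, -1, 1.
Σ = 2^1 − 2^2 − 2^5 + 2^10 = 990.
N = 990/10 = 99.

99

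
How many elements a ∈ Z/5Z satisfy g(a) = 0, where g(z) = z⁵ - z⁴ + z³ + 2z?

3

Evaluate at each of the 5 elements of Z/5Z:
g(0) = 0 → root; g(1) = 3; g(2) = 3; g(3) = 0 → root; g(4) = 0 → root.
Roots: {0, 3, 4}.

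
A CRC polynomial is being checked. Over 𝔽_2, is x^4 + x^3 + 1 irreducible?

Write m(x) = x^4 + x^3 + 1.
Check for roots in 𝔽_2: m(0) = 1; m(1) = 1.
No roots, so no linear factors.
Monic irreducibles of degree 2 over GF(2): x^2 + x + 1.
None of them divide m (all give nonzero remainder).
No irreducible factor of degree ≤ 2 exists, so m is irreducible over GF(2).

Yes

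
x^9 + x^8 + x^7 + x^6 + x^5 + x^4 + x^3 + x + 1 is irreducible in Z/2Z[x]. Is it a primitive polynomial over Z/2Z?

Write f(x) = x^9 + x^8 + x^7 + x^6 + x^5 + x^4 + x^3 + x + 1.
|GF(2^9)^×| = 2^9 − 1 = 511. Prime factorization: 511 = 7·73.
f is primitive ⇔ x has order 511 in GF(2)[x]/(f), i.e. x^(511/q) ≠ 1 for each prime q | 511.
x^(73) mod f = x^6 + x^5 + x^2.
x^(7) mod f = x^7.
None equal 1, so x has full order 511; f is primitive.

Yes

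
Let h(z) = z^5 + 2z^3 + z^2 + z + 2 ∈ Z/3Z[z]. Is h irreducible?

Check for roots in Z/3Z: h(0) = 2; h(1) = 1; h(2) = 2.
No roots, so no linear factors.
Monic irreducibles of degree 2 over GF(3): z^2 + 1, z^2 + z + 2, z^2 + 2z + 2.
None of them divide h (all give nonzero remainder).
No irreducible factor of degree ≤ 2 exists, so h is irreducible over GF(3).

Yes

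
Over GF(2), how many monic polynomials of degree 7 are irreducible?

18

Gauss's count: N_{2}(7) = (1/7) Σ_{d|7} μ(7/d)·2^d.
Divisors of 7: 1, 7; μ(7/d) for each: -1, 1.
Σ = − 2^1 + 2^7 = 126.
N = 126/7 = 18.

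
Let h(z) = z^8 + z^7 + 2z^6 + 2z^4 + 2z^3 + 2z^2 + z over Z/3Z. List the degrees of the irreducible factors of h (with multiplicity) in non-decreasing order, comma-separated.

Roots in Z/3Z: h(0) = 0 → root; h(1) = 2; h(2) = 0 → root.
Linear factors from roots: (z), (z + 1).
Complete factorization: h(z) = (z)·(z + 1)^3·(z^2 + 2z + 2)^2.
Factor degrees with multiplicity: 1 + 1 + 1 + 1 + 2 + 2 = 8.

1, 1, 1, 1, 2, 2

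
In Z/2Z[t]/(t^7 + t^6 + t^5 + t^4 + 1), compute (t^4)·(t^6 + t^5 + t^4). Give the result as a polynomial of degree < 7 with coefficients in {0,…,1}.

Multiply in Z/2Z[t]: (t^4)·(t^6 + t^5 + t^4) = t^10 + t^9 + t^8.
Reduce using t^7 ≡ t^6 + t^5 + t^4 + 1 (mod t^7 + t^6 + t^5 + t^4 + 1).
Reduced: t^6 + t^5 + t^4 + t^3 + 1.

t^6 + t^5 + t^4 + t^3 + 1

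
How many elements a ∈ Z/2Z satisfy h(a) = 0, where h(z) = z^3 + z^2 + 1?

Evaluate at each of the 2 elements of Z/2Z:
h(0) = 1; h(1) = 1.
No element is a root.

0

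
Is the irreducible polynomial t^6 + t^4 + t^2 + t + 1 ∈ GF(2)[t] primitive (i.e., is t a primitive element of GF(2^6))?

Write f(t) = t^6 + t^4 + t^2 + t + 1.
|GF(2^6)^×| = 2^6 − 1 = 63. Prime factorization: 63 = 3^2·7.
f is primitive ⇔ t has order 63 in GF(2)[t]/(f), i.e. t^(63/q) ≠ 1 for each prime q | 63.
t^(21) mod f = 1
t^(9) mod f = t^4 + t^2 + t.
Since t^(21) = 1, the order of t divides 21 < 63; not primitive.

No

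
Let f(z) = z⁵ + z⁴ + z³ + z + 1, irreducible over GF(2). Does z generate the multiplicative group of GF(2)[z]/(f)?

Yes

|GF(2^5)^×| = 2^5 − 1 = 31. Prime factorization: 31 = 31.
f is primitive ⇔ z has order 31 in GF(2)[z]/(f), i.e. z^(31/q) ≠ 1 for each prime q | 31.
z^(1) mod f = z.
None equal 1, so z has full order 31; f is primitive.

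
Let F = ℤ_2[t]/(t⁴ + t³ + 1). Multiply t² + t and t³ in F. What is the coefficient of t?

1

Multiply in ℤ_2[t]: (t² + t)·(t³) = t⁵ + t⁴.
Reduce using t⁴ ≡ t³ + 1 (mod t⁴ + t³ + 1).
Reduced: t.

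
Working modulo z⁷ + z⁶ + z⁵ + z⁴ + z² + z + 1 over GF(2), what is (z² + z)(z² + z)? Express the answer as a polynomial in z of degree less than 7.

z^4 + z^2

Multiply in GF(2)[z]: (z² + z)·(z² + z) = z⁴ + z².
Reduced: z⁴ + z².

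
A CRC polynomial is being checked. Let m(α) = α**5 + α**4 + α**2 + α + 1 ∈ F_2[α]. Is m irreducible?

Check for roots in F_2: m(0) = 1; m(1) = 1.
No roots, so no linear factors.
Monic irreducibles of degree 2 over GF(2): α**2 + α + 1.
None of them divide m (all give nonzero remainder).
No irreducible factor of degree ≤ 2 exists, so m is irreducible over GF(2).

Yes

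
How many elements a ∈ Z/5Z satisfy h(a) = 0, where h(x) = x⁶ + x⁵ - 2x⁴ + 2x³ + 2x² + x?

Evaluate at each of the 5 elements of Z/5Z:
h(0) = 0 → root; h(1) = 0 → root; h(2) = 0 → root; h(3) = 0 → root; h(4) = 2.
Roots: {0, 1, 2, 3}.

4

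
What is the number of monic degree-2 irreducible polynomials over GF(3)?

By the necklace-counting formula, N_3(2) = (1/2) Σ_{d|2} μ(2/d)·3^d.
Divisors of 2: 1, 2; μ(2/d) for each: -1, 1.
Σ = − 3^1 + 3^2 = 6.
N = 6/2 = 3.

3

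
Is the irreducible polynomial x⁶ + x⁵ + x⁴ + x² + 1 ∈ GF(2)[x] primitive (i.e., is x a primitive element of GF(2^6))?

Write f(x) = x⁶ + x⁵ + x⁴ + x² + 1.
|GF(2^6)^×| = 2^6 − 1 = 63. Prime factorization: 63 = 3^2·7.
f is primitive ⇔ x has order 63 in GF(2)[x]/(f), i.e. x^(63/q) ≠ 1 for each prime q | 63.
x^(21) mod f = 1
x^(9) mod f = x³ + 1.
Since x^(21) = 1, the order of x divides 21 < 63; not primitive.

No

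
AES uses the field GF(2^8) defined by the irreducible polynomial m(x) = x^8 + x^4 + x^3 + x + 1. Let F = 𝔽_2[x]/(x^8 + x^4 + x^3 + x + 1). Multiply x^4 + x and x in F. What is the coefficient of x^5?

1

Multiply in 𝔽_2[x]: (x^4 + x)·(x) = x^5 + x^2.
Reduced: x^5 + x^2.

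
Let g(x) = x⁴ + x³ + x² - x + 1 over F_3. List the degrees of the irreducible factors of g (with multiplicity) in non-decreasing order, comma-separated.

1, 1, 2

Roots in F_3: g(0) = 1; g(1) = 0 → root; g(2) = 0 → root.
Linear factors from roots: (x - 1), (x + 1).
Complete factorization: g(x) = (x + 1)·(x - 1)·(x² + x - 1).
Factor degrees with multiplicity: 1 + 1 + 2 = 4.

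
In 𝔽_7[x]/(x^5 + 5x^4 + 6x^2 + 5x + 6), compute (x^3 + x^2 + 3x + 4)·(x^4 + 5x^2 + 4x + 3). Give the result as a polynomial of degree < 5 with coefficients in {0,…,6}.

Multiply in 𝔽_7[x]: (x^3 + x^2 + 3x + 4)·(x^4 + 5x^2 + 4x + 3) = x^7 + x^6 + x^5 + 6x^4 + x^3 + 4x + 5.
Reduce using x^5 ≡ 2x^4 + x^2 + 2x + 1 (mod x^5 + 5x^4 + 6x^2 + 5x + 6).
Reduced: 6x^3 + 5.

6x^3 + 5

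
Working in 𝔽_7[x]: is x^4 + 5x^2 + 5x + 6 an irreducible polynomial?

No

Write h(x) = x^4 + 5x^2 + 5x + 6.
Check for roots in 𝔽_7: h(0) = 6; h(1) = 3; h(2) = 3; h(3) = 0 → root; h(4) = 5; h(5) = 4; h(6) = 0 → root.
h(3) = 0, so (x − 3) divides h(x); h is reducible.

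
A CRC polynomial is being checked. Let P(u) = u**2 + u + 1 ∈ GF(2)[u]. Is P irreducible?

Check for roots in GF(2): P(0) = 1; P(1) = 1.
No roots. A degree-2 polynomial over a field with no linear factor is irreducible.

Yes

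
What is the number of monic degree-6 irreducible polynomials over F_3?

x^(3^6) − x is the product of all monic irreducibles of degree dividing 6; Möbius inversion gives N = (1/6) Σ μ(6/d)·3^d.
Divisors of 6: 1, 2, 3, 6; μ(6/d) for each: 1, -1, -1, 1.
Σ = 3^1 − 3^2 − 3^3 + 3^6 = 696.
N = 696/6 = 116.

116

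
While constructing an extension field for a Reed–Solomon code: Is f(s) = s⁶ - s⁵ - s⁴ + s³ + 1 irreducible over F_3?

Yes

Check for roots in F_3: f(0) = 1; f(1) = 1; f(2) = 1.
No roots, so no linear factors.
Monic irreducibles of degree 2 over GF(3): s² + 1, s² + s - 1, s² - s - 1.
None of them divide f (all give nonzero remainder).
Degree-3 irreducible divisors: test the 8 monic irreducibles of degree 3 over GF(3).
None of them divide f (all give nonzero remainder).
No irreducible factor of degree ≤ 3 exists, so f is irreducible over GF(3).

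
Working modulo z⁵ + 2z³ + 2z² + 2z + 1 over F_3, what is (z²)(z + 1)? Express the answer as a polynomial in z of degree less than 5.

z^3 + z^2

Multiply in F_3[z]: (z²)·(z + 1) = z³ + z².
Reduced: z³ + z².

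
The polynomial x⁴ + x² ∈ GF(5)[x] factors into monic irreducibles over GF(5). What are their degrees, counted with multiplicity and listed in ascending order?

1, 1, 1, 1

Write f(x) = x⁴ + x².
Roots in GF(5): f(0) = 0 → root; f(1) = 2; f(2) = 0 → root; f(3) = 0 → root; f(4) = 2.
Linear factors from roots: (x), (x - 2), (x + 2).
Complete factorization: f(x) = (x + 2)·(x - 2)·(x)^2.
Factor degrees with multiplicity: 1 + 1 + 1 + 1 = 4.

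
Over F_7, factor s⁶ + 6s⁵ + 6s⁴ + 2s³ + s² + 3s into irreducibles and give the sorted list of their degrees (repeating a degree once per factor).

1, 1, 2, 2

Write h(s) = s⁶ + 6s⁵ + 6s⁴ + 2s³ + s² + 3s.
Linear factors from roots: (s), (s + 5).
Complete factorization: h(s) = (s)·(s + 5)·(s² + 4)·(s² + s + 4).
Factor degrees with multiplicity: 1 + 1 + 2 + 2 = 6.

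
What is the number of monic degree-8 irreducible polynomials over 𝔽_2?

x^(2^8) − x is the product of all monic irreducibles of degree dividing 8; Möbius inversion gives N = (1/8) Σ μ(8/d)·2^d.
Divisors of 8: 1, 2, 4, 8; μ(8/d) for each: 0, 0, -1, 1.
Σ = − 2^4 + 2^8 = 240.
N = 240/8 = 30.

30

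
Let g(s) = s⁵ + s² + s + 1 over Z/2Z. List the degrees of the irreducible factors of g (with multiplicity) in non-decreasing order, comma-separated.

1, 1, 3

Roots in Z/2Z: g(0) = 1; g(1) = 0 → root.
Linear factors from roots: (s + 1).
Complete factorization: g(s) = (s + 1)^2·(s³ + s + 1).
Factor degrees with multiplicity: 1 + 1 + 3 = 5.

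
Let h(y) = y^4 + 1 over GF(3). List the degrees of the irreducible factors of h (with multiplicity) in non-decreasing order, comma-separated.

Roots in GF(3): h(0) = 1; h(1) = 2; h(2) = 2.
Complete factorization: h(y) = (y^2 + y - 1)·(y^2 - y - 1).
Factor degrees with multiplicity: 2 + 2 = 4.

2, 2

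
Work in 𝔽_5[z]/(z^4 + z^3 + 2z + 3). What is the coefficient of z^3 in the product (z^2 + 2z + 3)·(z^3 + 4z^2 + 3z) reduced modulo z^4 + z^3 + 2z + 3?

Multiply in 𝔽_5[z]: (z^2 + 2z + 3)·(z^3 + 4z^2 + 3z) = z^5 + z^4 + 4z^3 + 3z^2 + 4z.
Reduce using z^4 ≡ 4z^3 + 3z + 2 (mod z^4 + z^3 + 2z + 3).
Reduced: 4z^3 + z^2 + z.

4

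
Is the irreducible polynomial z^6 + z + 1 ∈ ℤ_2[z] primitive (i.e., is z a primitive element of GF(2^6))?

Write f(z) = z^6 + z + 1.
|GF(2^6)^×| = 2^6 − 1 = 63. Prime factorization: 63 = 3^2·7.
f is primitive ⇔ z has order 63 in GF(2)[z]/(f), i.e. z^(63/q) ≠ 1 for each prime q | 63.
z^(21) mod f = z^5 + z^4 + z^3 + z + 1.
z^(9) mod f = z^4 + z^3.
None equal 1, so z has full order 63; f is primitive.

Yes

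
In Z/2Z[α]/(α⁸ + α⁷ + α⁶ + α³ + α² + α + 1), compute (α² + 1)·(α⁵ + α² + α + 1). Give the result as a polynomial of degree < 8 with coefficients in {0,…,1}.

Multiply in Z/2Z[α]: (α² + 1)·(α⁵ + α² + α + 1) = α⁷ + α⁵ + α⁴ + α³ + α + 1.
Reduced: α⁷ + α⁵ + α⁴ + α³ + α + 1.

α^7 + α^5 + α^4 + α^3 + α + 1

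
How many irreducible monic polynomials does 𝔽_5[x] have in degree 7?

The number of monic irreducibles of degree 7 over GF(5) is (1/7)·Σ_{d∣7} μ(7/d) 5^d.
Divisors of 7: 1, 7; μ(7/d) for each: -1, 1.
Σ = − 5^1 + 5^7 = 78120.
N = 78120/7 = 11160.

11160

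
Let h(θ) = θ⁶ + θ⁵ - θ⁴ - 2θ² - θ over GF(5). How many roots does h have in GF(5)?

Evaluate at each of the 5 elements of GF(5):
h(0) = 0 → root; h(1) = 3; h(2) = 0 → root; h(3) = 0 → root; h(4) = 3.
Roots: {0, 2, 3}.

3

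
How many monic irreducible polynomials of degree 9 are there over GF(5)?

x^(5^9) − x is the product of all monic irreducibles of degree dividing 9; Möbius inversion gives N = (1/9) Σ μ(9/d)·5^d.
Divisors of 9: 1, 3, 9; μ(9/d) for each: 0, -1, 1.
Σ = − 5^3 + 5^9 = 1953000.
N = 1953000/9 = 217000.

217000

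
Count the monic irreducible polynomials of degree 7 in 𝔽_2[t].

18

By the necklace-counting formula, N_2(7) = (1/7) Σ_{d|7} μ(7/d)·2^d.
Divisors of 7: 1, 7; μ(7/d) for each: -1, 1.
Σ = − 2^1 + 2^7 = 126.
N = 126/7 = 18.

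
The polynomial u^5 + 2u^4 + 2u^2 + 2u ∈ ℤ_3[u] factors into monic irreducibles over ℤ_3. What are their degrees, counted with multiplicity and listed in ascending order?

Write f(u) = u^5 + 2u^4 + 2u^2 + 2u.
Roots in ℤ_3: f(0) = 0 → root; f(1) = 1; f(2) = 1.
Linear factors from roots: (u).
Complete factorization: f(u) = (u)·(u^2 + 1)·(u^2 + 2u + 2).
Factor degrees with multiplicity: 1 + 2 + 2 = 5.

1, 2, 2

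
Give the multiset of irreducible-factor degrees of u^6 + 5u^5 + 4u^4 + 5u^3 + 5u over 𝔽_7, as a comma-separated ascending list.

1, 2, 3

Write f(u) = u^6 + 5u^5 + 4u^4 + 5u^3 + 5u.
Linear factors from roots: (u).
Complete factorization: f(u) = (u)·(u^2 + 4u + 6)·(u^3 + u^2 + u + 2).
Factor degrees with multiplicity: 1 + 2 + 3 = 6.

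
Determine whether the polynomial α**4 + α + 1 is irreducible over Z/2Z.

Write P(α) = α**4 + α + 1.
Check for roots in Z/2Z: P(0) = 1; P(1) = 1.
No roots, so no linear factors.
Monic irreducibles of degree 2 over GF(2): α**2 + α + 1.
None of them divide P (all give nonzero remainder).
No irreducible factor of degree ≤ 2 exists, so P is irreducible over GF(2).

Yes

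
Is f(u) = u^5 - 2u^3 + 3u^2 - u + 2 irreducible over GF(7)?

Check for roots in GF(7): f(0) = 2; f(1) = 3; f(2) = 0 → root; f(3) = 5; f(4) = 4; f(5) = 0 → root; f(6) = 0 → root.
f(2) = 0, so (u − 2) divides f(u); f is reducible.

No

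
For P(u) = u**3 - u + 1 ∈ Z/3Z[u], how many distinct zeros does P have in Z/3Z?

0

Evaluate at each of the 3 elements of Z/3Z:
P(0) = 1; P(1) = 1; P(2) = 1.
No element is a root.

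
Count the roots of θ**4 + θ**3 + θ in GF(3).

2

Write P(θ) = θ**4 + θ**3 + θ.
Evaluate at each of the 3 elements of GF(3):
P(0) = 0 → root; P(1) = 0 → root; P(2) = 2.
Roots: {0, 1}.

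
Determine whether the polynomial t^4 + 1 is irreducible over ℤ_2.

No

Write g(t) = t^4 + 1.
Check for roots in ℤ_2: g(0) = 1; g(1) = 0 → root.
g(1) = 0, so (t − 1) divides g(t); g is reducible.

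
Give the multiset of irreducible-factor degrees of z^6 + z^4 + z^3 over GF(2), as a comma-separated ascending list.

Write h(z) = z^6 + z^4 + z^3.
Roots in GF(2): h(0) = 0 → root; h(1) = 1.
Linear factors from roots: (z).
Complete factorization: h(z) = (z)^3·(z^3 + z + 1).
Factor degrees with multiplicity: 1 + 1 + 1 + 3 = 6.

1, 1, 1, 3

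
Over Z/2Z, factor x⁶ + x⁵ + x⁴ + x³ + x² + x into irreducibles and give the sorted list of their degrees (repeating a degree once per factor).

Write g(x) = x⁶ + x⁵ + x⁴ + x³ + x² + x.
Roots in Z/2Z: g(0) = 0 → root; g(1) = 0 → root.
Linear factors from roots: (x), (x + 1).
Complete factorization: g(x) = (x)·(x + 1)·(x² + x + 1)^2.
Factor degrees with multiplicity: 1 + 1 + 2 + 2 = 6.

1, 1, 2, 2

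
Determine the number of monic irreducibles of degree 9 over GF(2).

x^(2^9) − x is the product of all monic irreducibles of degree dividing 9; Möbius inversion gives N = (1/9) Σ μ(9/d)·2^d.
Divisors of 9: 1, 3, 9; μ(9/d) for each: 0, -1, 1.
Σ = − 2^3 + 2^9 = 504.
N = 504/9 = 56.

56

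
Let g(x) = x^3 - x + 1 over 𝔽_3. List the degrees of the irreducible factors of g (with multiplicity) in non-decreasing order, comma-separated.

3

Roots in 𝔽_3: g(0) = 1; g(1) = 1; g(2) = 1.
Complete factorization: g(x) = (x^3 - x + 1).
Factor degrees with multiplicity: 3 = 3.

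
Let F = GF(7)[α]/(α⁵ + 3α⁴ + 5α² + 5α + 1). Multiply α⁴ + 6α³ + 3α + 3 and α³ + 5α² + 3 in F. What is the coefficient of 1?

Multiply in GF(7)[α]: (α⁴ + 6α³ + 3α + 3)·(α³ + 5α² + 3) = α⁷ + 4α⁶ + 2α⁵ + 6α⁴ + α³ + α² + 2α + 2.
Reduce using α⁵ ≡ 4α⁴ + 2α² + 2α + 6 (mod α⁵ + 3α⁴ + 5α² + 5α + 1).
Reduced: 4α⁴ + 5α³ + 6α + 3.

3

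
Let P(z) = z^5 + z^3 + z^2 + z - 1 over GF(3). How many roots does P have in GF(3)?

Evaluate at each of the 3 elements of GF(3):
P(0) = 2; P(1) = 0 → root; P(2) = 0 → root.
Roots: {1, 2}.

2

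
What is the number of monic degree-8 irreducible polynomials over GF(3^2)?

The number of monic irreducibles of degree 8 over GF(9) is (1/8)·Σ_{d∣8} μ(8/d) 9^d.
Divisors of 8: 1, 2, 4, 8; μ(8/d) for each: 0, 0, -1, 1.
Σ = − 9^4 + 9^8 = 43040160.
N = 43040160/8 = 5380020.

5380020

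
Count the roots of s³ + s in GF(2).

Write P(s) = s³ + s.
Evaluate at each of the 2 elements of GF(2):
P(0) = 0 → root; P(1) = 0 → root.
Roots: {0, 1}.

2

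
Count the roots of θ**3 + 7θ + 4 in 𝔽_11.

Write P(θ) = θ**3 + 7θ + 4.
Evaluate at each of the 11 elements of 𝔽_11:
P(0) = 4; P(1) = 1; P(2) = 4; P(3) = 8; P(4) = 8; P(5) = 10; P(6) = 9; P(7) = 0 → root; P(8) = 0 → root; P(9) = 4; P(10) = 7.
Roots: {7, 8}.

2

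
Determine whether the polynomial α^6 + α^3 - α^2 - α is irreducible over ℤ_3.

Write m(α) = α^6 + α^3 - α^2 - α.
Check for roots in ℤ_3: m(0) = 0 → root; m(1) = 0 → root; m(2) = 0 → root.
m(0) = 0, so (α) divides m(α); m is reducible.

No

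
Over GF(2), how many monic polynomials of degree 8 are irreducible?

The number of monic irreducibles of degree 8 over GF(2) is (1/8)·Σ_{d∣8} μ(8/d) 2^d.
Divisors of 8: 1, 2, 4, 8; μ(8/d) for each: 0, 0, -1, 1.
Σ = − 2^4 + 2^8 = 240.
N = 240/8 = 30.

30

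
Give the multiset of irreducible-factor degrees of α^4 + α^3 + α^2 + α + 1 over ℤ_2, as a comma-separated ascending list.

4

Write h(α) = α^4 + α^3 + α^2 + α + 1.
Roots in ℤ_2: h(0) = 1; h(1) = 1.
Complete factorization: h(α) = (α^4 + α^3 + α^2 + α + 1).
Factor degrees with multiplicity: 4 = 4.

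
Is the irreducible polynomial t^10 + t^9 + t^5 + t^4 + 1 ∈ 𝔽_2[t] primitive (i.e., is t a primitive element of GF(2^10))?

No

Write f(t) = t^10 + t^9 + t^5 + t^4 + 1.
|GF(2^10)^×| = 2^10 − 1 = 1023. Prime factorization: 1023 = 3·11·31.
f is primitive ⇔ t has order 1023 in GF(2)[t]/(f), i.e. t^(1023/q) ≠ 1 for each prime q | 1023.
t^(341) mod f = 1
t^(93) mod f = t^7 + t^5 + t^4 + t^2 + 1.
t^(33) mod f = t^7 + t^6 + t^5 + t^4 + t + 1.
Since t^(341) = 1, the order of t divides 341 < 1023; not primitive.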